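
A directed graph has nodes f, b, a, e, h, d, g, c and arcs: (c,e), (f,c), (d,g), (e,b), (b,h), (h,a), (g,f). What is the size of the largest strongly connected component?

1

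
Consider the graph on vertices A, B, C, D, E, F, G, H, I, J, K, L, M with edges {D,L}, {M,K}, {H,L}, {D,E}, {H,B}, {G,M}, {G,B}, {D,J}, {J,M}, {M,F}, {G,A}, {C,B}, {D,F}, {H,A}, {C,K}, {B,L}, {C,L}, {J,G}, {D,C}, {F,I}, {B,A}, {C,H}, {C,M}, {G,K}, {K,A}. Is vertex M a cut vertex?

Deleting M leaves 1 component (was 1) (its neighbors C, F, G, J, K remain connected to each other), so M is not a cut vertex.

No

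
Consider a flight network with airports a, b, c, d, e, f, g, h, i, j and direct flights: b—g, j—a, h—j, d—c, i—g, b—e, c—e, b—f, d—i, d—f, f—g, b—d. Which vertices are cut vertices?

Removing j increases the component count from 2 to 3, so j is a cut vertex.
By contrast removing f leaves 2 components; it is not a cut vertex. No other vertex is a cut vertex either.

j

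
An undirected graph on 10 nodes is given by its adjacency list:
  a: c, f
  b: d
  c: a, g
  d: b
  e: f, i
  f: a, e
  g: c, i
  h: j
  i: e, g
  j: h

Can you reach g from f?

Yes

From f we can reach a, c, e, f, g, i, which includes g.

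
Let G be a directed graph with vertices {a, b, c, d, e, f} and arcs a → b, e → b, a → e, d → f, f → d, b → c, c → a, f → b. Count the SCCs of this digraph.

2

{a, b, c, e} are all mutually reachable — one SCC of size 4.
{d, f} are all mutually reachable — one SCC of size 2.
That gives 2 strongly connected components.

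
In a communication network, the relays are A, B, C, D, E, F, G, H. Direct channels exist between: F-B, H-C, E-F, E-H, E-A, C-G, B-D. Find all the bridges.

A-E, B-D, B-F, C-G, C-H, E-F, E-H

removing E-H disconnects E from H; removing E-F disconnects E from F; removing H-C disconnects H from C; removing A-E disconnects A from E — these are bridges.
In total 7 edges are bridges.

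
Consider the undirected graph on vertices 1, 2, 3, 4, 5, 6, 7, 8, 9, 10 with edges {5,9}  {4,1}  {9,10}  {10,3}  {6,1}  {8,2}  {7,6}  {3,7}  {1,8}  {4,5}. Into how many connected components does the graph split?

Starting from 1 we can reach 1, 2, 3, 4, 5, 6, 7, 8, 9, 10. That is one component of size 10.
Total: 1 component.

1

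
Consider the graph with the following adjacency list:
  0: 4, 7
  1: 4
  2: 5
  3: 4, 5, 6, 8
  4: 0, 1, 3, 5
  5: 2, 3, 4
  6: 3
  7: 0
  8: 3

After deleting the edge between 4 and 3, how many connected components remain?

4 and 3 are still connected via 4-5-3, so the component count stays at 1.

1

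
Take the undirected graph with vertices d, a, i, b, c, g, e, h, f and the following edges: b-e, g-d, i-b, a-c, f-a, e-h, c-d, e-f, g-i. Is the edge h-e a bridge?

Yes

Removing h-e leaves no path between h and e: the component count goes from 1 to 2. So it is a bridge.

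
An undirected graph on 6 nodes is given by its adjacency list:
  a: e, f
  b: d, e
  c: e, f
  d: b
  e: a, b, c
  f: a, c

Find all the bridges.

b-d, b-e

The edges on the cycle c-e-a-f-c are not bridges since each lies on that cycle.
But removing b-d disconnects b from d; removing e-b disconnects e from b — these are bridges.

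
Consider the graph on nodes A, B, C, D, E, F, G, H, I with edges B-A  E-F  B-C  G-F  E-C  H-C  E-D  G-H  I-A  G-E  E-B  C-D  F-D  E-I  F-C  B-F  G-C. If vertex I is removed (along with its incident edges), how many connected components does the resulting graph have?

1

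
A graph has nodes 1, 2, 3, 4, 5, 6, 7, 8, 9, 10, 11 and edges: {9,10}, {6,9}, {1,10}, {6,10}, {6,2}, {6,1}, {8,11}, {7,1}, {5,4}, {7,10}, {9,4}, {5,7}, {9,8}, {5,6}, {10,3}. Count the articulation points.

4

Removing 6 increases the component count from 1 to 2, so 6 is a cut vertex.
Removing 8 increases the component count from 1 to 2, so 8 is a cut vertex.
Removing 9 increases the component count from 1 to 2, so 9 is a cut vertex.
Likewise 10 is a cut vertex.
By contrast removing 4 leaves 1 component; it is not a cut vertex. No other vertex is a cut vertex either.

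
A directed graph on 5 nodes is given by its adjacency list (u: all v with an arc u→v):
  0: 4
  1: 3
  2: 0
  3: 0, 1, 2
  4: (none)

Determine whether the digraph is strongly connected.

There is no directed path from 4 to 3, so the graph is not strongly connected.

No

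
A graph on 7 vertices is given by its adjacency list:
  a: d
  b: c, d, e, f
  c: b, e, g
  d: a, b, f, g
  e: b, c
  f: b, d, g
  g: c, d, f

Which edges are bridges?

The edges on the cycle d-b-f-g-d are not bridges since each lies on that cycle.
But removing a-d disconnects a from d — this is a bridge.

a-d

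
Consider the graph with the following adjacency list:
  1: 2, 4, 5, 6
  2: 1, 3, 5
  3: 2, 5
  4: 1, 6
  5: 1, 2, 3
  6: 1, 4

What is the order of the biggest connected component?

Starting from 1 we can reach 1, 2, 3, 4, 5, 6. That is one component of size 6.
The largest has 6 vertices.

6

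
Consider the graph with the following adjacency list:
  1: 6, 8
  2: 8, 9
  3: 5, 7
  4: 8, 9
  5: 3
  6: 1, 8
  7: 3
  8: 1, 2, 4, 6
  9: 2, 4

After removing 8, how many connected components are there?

3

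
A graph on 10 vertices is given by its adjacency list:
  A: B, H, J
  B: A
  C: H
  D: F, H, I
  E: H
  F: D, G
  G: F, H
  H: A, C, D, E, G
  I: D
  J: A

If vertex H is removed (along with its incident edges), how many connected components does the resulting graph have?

With H gone, the remaining components are: {C}; {E}; {A, B, J}; {D, F, G, I}.
That is 4 components.

4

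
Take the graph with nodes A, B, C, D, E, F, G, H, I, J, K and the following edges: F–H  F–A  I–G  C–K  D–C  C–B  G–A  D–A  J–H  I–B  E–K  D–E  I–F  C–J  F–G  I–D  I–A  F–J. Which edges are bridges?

none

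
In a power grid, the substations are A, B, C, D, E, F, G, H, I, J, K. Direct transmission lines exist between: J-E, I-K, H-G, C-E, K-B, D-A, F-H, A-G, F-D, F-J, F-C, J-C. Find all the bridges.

B-K, I-K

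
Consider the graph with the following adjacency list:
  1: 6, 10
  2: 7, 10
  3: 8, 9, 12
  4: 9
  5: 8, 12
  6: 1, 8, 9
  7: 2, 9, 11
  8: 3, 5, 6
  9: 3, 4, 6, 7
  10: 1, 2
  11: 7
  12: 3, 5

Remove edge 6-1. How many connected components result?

1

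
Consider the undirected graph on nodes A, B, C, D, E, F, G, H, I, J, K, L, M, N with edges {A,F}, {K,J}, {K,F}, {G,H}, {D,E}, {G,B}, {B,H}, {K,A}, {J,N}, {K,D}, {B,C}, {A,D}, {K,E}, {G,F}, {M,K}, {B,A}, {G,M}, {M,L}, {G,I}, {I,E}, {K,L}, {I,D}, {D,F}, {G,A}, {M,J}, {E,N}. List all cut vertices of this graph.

Removing B increases the component count from 1 to 2, so B is a cut vertex.
By contrast removing N leaves 1 component; it is not a cut vertex. No other vertex is a cut vertex either.

B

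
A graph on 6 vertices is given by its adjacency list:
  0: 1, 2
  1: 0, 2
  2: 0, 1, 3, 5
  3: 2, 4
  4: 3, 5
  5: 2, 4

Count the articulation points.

Removing 2 increases the component count from 1 to 2, so 2 is a cut vertex.
By contrast removing 1 leaves 1 component; it is not a cut vertex. No other vertex is a cut vertex either.

1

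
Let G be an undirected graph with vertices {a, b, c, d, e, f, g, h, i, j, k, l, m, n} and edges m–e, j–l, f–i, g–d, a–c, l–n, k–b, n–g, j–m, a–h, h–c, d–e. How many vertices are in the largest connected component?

Starting from f we can reach f, i. That is one component of size 2.
Starting from b we can reach b, k. That is one component of size 2.
Starting from a we can reach a, c, h. That is one component of size 3.
Starting from d we can reach d, e, g, j, l, m, n. That is one component of size 7.
The largest has 7 vertices.

7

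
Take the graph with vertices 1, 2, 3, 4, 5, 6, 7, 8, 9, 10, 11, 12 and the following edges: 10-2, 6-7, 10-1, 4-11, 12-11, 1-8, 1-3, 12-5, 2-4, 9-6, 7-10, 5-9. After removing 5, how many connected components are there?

1

With 5 gone, the remaining components are: {1, 2, 3, 4, 6, 7, 8, 9, 10, 11, 12}.
That is 1 component.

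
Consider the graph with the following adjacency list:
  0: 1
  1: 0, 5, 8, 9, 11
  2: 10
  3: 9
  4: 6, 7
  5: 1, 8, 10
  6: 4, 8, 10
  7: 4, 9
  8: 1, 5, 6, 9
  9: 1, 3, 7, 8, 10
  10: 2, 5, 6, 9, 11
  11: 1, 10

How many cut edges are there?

The edges on the cycle 9-10-6-4-7-9 are not bridges since each lies on that cycle.
But removing 0-1 disconnects 0 from 1; removing 10-2 disconnects 10 from 2; removing 9-3 disconnects 9 from 3 — these are bridges.
That makes 3 bridges.

3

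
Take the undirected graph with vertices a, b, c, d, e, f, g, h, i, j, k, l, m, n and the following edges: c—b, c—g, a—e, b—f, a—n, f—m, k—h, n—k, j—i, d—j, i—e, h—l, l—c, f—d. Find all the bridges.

The edges on the cycle a-n-k-h-l-c-b-f-d-j-i-e-a are not bridges since each lies on that cycle.
But removing g—c disconnects g from c; removing m—f disconnects m from f — these are bridges.

c-g, f-m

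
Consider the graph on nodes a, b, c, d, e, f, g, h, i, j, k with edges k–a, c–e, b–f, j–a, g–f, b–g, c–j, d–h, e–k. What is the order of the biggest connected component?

5

i is isolated — a component by itself.
Starting from d we can reach d, h. That is one component of size 2.
Starting from b we can reach b, f, g. That is one component of size 3.
Starting from a we can reach a, c, e, j, k. That is one component of size 5.
The largest has 5 vertices.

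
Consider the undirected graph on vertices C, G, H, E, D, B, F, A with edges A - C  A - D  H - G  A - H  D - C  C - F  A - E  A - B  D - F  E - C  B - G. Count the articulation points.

Removing A increases the component count from 1 to 2, so A is a cut vertex.
By contrast removing D leaves 1 component; it is not a cut vertex. No other vertex is a cut vertex either.

1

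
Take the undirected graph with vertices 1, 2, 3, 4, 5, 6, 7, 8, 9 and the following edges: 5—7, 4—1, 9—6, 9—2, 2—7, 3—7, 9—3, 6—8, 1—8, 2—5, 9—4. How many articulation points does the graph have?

1

Removing 9 increases the component count from 1 to 2, so 9 is a cut vertex.
By contrast removing 7 leaves 1 component; it is not a cut vertex. No other vertex is a cut vertex either.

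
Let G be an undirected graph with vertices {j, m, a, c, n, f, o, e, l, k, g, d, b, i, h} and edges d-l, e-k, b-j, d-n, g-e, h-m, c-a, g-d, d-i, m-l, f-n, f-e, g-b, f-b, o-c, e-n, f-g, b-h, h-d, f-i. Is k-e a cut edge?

Yes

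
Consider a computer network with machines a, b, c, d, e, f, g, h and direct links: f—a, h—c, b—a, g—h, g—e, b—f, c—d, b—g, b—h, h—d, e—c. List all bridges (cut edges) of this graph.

none

The edges on the cycle b-f-a-b are not bridges since each lies on that cycle.
Every edge lies on some cycle, so there are no bridges.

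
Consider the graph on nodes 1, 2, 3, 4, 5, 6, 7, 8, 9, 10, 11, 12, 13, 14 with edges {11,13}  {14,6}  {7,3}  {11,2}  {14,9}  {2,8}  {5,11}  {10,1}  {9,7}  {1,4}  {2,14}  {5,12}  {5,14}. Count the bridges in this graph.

9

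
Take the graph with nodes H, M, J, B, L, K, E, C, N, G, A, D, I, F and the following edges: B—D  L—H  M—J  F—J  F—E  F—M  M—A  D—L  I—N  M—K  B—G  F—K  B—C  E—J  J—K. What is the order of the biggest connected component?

Starting from I we can reach I, N. That is one component of size 2.
Starting from B we can reach B, C, D, G, H, L. That is one component of size 6.
Starting from A we can reach A, E, F, J, K, M. That is one component of size 6.
The largest has 6 vertices.

6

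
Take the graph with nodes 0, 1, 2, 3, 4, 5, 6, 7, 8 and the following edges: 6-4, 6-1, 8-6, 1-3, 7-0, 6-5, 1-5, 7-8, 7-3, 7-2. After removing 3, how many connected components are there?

1

With 3 gone, the remaining components are: {0, 1, 2, 4, 5, 6, 7, 8}.
That is 1 component.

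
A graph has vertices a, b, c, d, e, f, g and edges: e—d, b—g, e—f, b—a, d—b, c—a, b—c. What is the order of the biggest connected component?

7

Starting from a we can reach a, b, c, d, e, f, g. That is one component of size 7.
The largest has 7 vertices.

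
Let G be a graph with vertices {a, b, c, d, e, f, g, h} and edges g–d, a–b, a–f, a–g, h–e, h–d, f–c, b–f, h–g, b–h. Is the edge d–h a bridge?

No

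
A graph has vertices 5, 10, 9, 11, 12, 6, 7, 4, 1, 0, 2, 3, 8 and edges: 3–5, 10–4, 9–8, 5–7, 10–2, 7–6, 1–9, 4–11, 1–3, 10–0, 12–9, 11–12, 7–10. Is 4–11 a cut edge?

No

After removing 4–11, the path 4-10-7-5-3-1-9-12-11 still connects them, so the edge is not a bridge.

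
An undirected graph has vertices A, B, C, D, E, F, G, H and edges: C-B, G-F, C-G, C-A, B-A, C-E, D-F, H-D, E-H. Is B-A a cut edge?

No

After removing B-A, the path B-C-A still connects them, so the edge is not a bridge.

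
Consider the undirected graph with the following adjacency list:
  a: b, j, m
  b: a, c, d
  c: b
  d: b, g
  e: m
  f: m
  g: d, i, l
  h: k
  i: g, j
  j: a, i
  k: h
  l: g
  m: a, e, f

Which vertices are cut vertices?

Removing a increases the component count from 2 to 3, so a is a cut vertex.
Removing b increases the component count from 2 to 3, so b is a cut vertex.
Removing g increases the component count from 2 to 3, so g is a cut vertex.
Likewise m is a cut vertex.
By contrast removing c leaves 2 components; it is not a cut vertex. No other vertex is a cut vertex either.

a, b, g, m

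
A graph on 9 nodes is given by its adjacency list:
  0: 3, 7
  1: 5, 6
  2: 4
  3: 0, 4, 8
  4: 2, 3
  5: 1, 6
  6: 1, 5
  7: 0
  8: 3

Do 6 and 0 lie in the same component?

No

The component containing 6 is {1, 5, 6}, and 0 is not in it.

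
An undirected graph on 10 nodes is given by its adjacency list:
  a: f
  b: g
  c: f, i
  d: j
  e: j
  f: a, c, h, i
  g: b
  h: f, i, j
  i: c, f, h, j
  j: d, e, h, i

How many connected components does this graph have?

2

Starting from b we can reach b, g. That is one component of size 2.
Starting from a we can reach a, c, d, e, f, h, i, j. That is one component of size 8.
Total: 2 components.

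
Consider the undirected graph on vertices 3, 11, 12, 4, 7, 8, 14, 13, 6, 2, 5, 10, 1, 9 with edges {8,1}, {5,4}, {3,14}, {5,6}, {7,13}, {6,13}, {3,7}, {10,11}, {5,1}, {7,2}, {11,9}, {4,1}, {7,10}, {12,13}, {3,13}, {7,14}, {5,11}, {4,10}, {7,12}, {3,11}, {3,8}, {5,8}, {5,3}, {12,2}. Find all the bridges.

11-9

The edges on the cycle 5-4-10-7-3-5 are not bridges since each lies on that cycle.
But removing 11 - 9 disconnects 11 from 9 — this is a bridge.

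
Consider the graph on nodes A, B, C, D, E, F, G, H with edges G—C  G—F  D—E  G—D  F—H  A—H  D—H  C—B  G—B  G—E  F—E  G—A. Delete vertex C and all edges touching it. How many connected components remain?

1

With C gone, the remaining components are: {A, B, D, E, F, G, H}.
That is 1 component.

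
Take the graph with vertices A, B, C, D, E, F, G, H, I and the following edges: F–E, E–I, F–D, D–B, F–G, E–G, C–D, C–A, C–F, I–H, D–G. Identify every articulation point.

Removing C increases the component count from 1 to 2, so C is a cut vertex.
Removing D increases the component count from 1 to 2, so D is a cut vertex.
Removing E increases the component count from 1 to 2, so E is a cut vertex.
Likewise I is a cut vertex.
By contrast removing G leaves 1 component; it is not a cut vertex. No other vertex is a cut vertex either.

C, D, E, I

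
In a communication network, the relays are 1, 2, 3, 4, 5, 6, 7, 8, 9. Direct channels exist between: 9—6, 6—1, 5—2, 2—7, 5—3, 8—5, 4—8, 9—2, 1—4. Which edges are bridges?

The edges on the cycle 9-6-1-4-8-5-2-9 are not bridges since each lies on that cycle.
But removing 3—5 disconnects 3 from 5; removing 2—7 disconnects 2 from 7 — these are bridges.

2-7, 3-5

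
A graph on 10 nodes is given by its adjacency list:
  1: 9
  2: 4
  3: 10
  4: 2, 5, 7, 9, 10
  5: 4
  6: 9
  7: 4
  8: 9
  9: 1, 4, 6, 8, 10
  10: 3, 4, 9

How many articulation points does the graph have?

3

Removing 4 increases the component count from 1 to 4, so 4 is a cut vertex.
Removing 9 increases the component count from 1 to 4, so 9 is a cut vertex.
Removing 10 increases the component count from 1 to 2, so 10 is a cut vertex.
By contrast removing 8 leaves 1 component; it is not a cut vertex. No other vertex is a cut vertex either.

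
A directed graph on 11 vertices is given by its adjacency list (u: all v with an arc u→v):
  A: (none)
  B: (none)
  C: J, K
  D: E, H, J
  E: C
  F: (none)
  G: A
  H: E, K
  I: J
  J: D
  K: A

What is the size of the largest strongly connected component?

5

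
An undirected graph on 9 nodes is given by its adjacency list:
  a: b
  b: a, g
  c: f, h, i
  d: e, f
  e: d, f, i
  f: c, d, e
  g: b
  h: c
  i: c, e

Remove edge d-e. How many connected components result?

d and e are still connected via d-f-e, so the component count stays at 2.

2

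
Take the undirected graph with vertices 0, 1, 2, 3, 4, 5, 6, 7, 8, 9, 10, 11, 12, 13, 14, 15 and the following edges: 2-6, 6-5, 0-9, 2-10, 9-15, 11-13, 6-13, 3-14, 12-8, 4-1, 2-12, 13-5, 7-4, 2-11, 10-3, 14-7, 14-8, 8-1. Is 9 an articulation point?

Yes

Deleting 9 raises the number of components from 2 to 3, so 9 is a cut vertex.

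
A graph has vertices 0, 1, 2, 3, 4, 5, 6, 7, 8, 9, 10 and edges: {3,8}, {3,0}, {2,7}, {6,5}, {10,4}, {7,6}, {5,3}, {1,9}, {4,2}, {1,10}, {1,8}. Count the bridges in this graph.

The edges on the cycle 1-10-4-2-7-6-5-3-8-1 are not bridges since each lies on that cycle.
But removing 0—3 disconnects 0 from 3; removing 1—9 disconnects 1 from 9 — these are bridges.
That makes 2 bridges.

2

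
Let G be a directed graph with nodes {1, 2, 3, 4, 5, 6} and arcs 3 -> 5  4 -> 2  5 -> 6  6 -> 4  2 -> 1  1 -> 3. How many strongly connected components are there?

{1, 2, 3, 4, 5, 6} are all mutually reachable — one SCC of size 6.
That gives 1 strongly connected component.

1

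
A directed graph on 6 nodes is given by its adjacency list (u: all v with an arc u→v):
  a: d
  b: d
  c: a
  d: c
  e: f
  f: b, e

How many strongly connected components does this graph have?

3

{a, c, d} are all mutually reachable — one SCC of size 3.
{e, f} are all mutually reachable — one SCC of size 2.
{b} is an SCC by itself.
That gives 3 strongly connected components.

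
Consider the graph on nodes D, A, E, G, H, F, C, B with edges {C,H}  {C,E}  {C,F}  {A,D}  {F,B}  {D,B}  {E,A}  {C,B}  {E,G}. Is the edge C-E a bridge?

No

After removing C-E, the path C-B-D-A-E still connects them, so the edge is not a bridge.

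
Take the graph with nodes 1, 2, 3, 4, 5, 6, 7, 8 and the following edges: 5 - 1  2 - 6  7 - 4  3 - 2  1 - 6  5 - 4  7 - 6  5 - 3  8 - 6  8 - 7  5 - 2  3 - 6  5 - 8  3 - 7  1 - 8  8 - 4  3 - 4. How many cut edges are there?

0

The edges on the cycle 5-1-8-5 are not bridges since each lies on that cycle.
Every edge lies on some cycle, so there are no bridges.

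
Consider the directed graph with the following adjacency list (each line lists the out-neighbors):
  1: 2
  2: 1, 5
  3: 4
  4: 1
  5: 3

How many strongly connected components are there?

1

{1, 2, 3, 4, 5} are all mutually reachable — one SCC of size 5.
That gives 1 strongly connected component.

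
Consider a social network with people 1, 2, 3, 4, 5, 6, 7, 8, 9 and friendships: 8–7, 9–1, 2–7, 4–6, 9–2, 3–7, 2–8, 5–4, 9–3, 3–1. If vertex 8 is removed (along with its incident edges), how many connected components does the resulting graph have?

With 8 gone, the remaining components are: {4, 5, 6}; {1, 2, 3, 7, 9}.
That is 2 components.

2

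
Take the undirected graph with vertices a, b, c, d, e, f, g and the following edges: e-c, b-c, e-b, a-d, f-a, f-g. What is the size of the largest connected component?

4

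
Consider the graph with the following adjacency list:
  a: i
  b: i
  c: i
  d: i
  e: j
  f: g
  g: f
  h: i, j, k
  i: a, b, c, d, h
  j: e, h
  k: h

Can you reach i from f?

No

The component containing f is {f, g}, and i is not in it.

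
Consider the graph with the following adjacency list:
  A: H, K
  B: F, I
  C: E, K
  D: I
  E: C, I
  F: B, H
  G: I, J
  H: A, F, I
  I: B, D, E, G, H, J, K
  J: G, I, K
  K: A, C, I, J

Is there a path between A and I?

Yes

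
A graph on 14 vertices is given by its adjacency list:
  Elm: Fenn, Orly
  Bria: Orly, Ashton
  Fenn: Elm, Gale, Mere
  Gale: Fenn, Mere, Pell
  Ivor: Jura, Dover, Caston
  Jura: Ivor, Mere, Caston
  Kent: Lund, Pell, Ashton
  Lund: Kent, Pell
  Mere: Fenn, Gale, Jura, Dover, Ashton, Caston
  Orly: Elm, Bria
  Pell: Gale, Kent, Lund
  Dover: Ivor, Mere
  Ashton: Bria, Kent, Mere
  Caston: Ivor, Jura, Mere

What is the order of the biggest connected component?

14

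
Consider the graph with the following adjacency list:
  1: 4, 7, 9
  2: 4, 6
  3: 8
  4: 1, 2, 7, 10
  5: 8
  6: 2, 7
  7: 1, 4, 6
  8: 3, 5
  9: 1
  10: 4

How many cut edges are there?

4

The edges on the cycle 4-2-6-7-1-4 are not bridges since each lies on that cycle.
But removing 1-9 disconnects 1 from 9; removing 4-10 disconnects 4 from 10; removing 8-3 disconnects 8 from 3; removing 8-5 disconnects 8 from 5 — these are bridges.
That makes 4 bridges.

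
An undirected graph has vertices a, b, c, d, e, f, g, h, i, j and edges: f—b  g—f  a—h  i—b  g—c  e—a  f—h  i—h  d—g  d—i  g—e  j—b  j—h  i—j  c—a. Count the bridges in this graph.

The edges on the cycle g-c-a-h-f-g are not bridges since each lies on that cycle.
Every edge lies on some cycle, so there are no bridges.

0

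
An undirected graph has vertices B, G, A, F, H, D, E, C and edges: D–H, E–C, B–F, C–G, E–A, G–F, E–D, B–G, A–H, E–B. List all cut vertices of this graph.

E

Removing E increases the component count from 1 to 2, so E is a cut vertex.
By contrast removing D leaves 1 component; it is not a cut vertex. No other vertex is a cut vertex either.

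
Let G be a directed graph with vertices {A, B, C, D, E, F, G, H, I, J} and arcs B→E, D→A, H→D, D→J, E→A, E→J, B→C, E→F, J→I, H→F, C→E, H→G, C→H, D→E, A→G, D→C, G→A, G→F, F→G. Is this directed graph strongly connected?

There is no directed path from G to I, so the graph is not strongly connected.

No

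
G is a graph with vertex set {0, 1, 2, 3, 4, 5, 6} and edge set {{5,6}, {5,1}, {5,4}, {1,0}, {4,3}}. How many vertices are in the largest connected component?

2 is isolated — a component by itself.
Starting from 0 we can reach 0, 1, 3, 4, 5, 6. That is one component of size 6.
The largest has 6 vertices.

6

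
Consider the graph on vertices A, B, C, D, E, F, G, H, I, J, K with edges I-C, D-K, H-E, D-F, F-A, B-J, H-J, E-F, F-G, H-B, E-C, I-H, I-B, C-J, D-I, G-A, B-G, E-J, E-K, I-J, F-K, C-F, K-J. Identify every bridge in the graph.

The edges on the cycle D-I-H-B-G-A-F-D are not bridges since each lies on that cycle.
Every edge lies on some cycle, so there are no bridges.

none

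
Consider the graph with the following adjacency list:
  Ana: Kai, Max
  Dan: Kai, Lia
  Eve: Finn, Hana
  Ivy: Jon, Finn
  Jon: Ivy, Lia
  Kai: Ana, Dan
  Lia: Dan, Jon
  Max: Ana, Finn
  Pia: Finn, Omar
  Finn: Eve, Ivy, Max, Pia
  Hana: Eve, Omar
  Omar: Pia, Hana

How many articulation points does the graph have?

1

Removing Finn increases the component count from 1 to 2, so Finn is a cut vertex.
By contrast removing Max leaves 1 component; it is not a cut vertex. No other vertex is a cut vertex either.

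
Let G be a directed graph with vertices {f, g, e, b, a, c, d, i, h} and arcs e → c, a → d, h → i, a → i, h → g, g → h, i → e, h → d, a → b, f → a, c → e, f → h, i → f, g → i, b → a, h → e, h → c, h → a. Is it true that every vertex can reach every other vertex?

No

There is no directed path from d to h, so the graph is not strongly connected.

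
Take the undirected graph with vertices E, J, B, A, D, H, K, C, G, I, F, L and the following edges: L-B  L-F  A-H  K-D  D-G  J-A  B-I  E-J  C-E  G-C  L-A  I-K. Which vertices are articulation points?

A, L

Removing A increases the component count from 1 to 2, so A is a cut vertex.
Removing L increases the component count from 1 to 2, so L is a cut vertex.
By contrast removing J leaves 1 component; it is not a cut vertex. No other vertex is a cut vertex either.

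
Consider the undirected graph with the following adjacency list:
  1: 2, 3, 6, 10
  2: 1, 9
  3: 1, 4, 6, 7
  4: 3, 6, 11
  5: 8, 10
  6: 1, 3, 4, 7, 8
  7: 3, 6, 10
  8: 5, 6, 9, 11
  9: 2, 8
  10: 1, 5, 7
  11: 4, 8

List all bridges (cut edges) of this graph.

none

The edges on the cycle 3-6-8-9-2-1-3 are not bridges since each lies on that cycle.
Every edge lies on some cycle, so there are no bridges.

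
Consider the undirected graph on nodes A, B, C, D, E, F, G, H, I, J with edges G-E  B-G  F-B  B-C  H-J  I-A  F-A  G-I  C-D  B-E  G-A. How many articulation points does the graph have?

Removing B increases the component count from 2 to 3, so B is a cut vertex.
Removing C increases the component count from 2 to 3, so C is a cut vertex.
By contrast removing A leaves 2 components; it is not a cut vertex. No other vertex is a cut vertex either.

2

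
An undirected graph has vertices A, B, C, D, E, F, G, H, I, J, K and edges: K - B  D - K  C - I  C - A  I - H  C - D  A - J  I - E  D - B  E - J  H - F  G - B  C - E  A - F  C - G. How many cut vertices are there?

1

Removing C increases the component count from 1 to 2, so C is a cut vertex.
By contrast removing A leaves 1 component; it is not a cut vertex. No other vertex is a cut vertex either.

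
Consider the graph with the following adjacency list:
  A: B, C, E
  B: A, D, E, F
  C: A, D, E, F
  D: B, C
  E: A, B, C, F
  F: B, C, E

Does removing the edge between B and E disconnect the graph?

No

After removing B-E, the path B-A-E still connects them, so the edge is not a bridge.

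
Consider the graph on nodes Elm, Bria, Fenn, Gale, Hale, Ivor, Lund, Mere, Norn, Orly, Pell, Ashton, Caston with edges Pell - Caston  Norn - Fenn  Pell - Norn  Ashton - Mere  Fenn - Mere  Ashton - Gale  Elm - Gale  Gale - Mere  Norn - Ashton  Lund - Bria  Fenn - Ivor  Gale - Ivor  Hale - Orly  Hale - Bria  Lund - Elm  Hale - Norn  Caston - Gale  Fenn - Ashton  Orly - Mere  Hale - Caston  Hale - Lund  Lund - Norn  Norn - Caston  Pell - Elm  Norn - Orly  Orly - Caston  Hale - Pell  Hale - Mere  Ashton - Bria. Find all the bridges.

none

The edges on the cycle Hale-Lund-Elm-Gale-Caston-Norn-Pell-Hale are not bridges since each lies on that cycle.
Every edge lies on some cycle, so there are no bridges.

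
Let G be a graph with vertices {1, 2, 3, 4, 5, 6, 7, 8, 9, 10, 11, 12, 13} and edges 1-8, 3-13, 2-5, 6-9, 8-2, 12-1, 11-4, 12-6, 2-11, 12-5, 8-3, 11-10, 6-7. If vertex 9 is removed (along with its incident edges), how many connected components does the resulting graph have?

1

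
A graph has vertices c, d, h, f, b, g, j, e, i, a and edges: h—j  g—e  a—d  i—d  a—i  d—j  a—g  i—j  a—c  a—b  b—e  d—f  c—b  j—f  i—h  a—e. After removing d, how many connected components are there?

1

With d gone, the remaining components are: {a, b, c, e, f, g, h, i, j}.
That is 1 component.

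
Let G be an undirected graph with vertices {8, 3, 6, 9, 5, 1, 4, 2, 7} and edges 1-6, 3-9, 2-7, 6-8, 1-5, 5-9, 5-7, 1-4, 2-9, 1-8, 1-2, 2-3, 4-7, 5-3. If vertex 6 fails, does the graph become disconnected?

No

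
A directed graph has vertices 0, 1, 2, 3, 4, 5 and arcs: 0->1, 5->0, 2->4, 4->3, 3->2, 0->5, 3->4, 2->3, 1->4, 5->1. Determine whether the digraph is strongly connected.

No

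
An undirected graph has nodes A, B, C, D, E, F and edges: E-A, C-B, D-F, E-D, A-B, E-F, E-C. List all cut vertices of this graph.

E

Removing E increases the component count from 1 to 2, so E is a cut vertex.
By contrast removing B leaves 1 component; it is not a cut vertex. No other vertex is a cut vertex either.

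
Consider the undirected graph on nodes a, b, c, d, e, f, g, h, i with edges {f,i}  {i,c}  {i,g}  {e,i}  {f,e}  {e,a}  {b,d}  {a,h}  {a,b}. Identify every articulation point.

Removing a increases the component count from 1 to 3, so a is a cut vertex.
Removing b increases the component count from 1 to 2, so b is a cut vertex.
Removing e increases the component count from 1 to 2, so e is a cut vertex.
Likewise i is a cut vertex.
By contrast removing c leaves 1 component; it is not a cut vertex. No other vertex is a cut vertex either.

a, b, e, i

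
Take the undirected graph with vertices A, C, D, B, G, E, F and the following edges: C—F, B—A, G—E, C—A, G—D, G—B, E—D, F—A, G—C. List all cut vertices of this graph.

Removing G increases the component count from 1 to 2, so G is a cut vertex.
By contrast removing B leaves 1 component; it is not a cut vertex. No other vertex is a cut vertex either.

G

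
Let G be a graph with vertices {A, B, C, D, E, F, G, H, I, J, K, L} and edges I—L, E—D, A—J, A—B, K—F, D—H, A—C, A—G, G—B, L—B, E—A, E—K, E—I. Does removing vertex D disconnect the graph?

Deleting D raises the number of components from 1 to 2, so D is a cut vertex.

Yes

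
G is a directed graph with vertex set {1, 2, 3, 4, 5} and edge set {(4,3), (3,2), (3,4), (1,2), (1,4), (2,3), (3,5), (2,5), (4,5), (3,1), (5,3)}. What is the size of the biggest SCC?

{1, 2, 3, 4, 5} are all mutually reachable — one SCC of size 5.
The largest has 5 vertices.

5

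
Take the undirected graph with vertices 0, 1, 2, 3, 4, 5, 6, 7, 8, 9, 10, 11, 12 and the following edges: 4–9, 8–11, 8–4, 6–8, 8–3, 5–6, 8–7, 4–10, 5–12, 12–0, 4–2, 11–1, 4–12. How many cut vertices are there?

4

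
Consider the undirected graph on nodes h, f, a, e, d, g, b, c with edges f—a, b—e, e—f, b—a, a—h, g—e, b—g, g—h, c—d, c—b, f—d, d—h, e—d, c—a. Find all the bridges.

none

The edges on the cycle b-g-e-f-d-h-a-b are not bridges since each lies on that cycle.
Every edge lies on some cycle, so there are no bridges.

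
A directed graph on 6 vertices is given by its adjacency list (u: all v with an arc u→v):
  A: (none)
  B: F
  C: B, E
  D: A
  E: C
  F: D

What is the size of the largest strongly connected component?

2

{C, E} are all mutually reachable — one SCC of size 2.
{F} is an SCC by itself.
{A} is an SCC by itself.
{B} is an SCC by itself.
{D} is an SCC by itself.
The largest has 2 vertices.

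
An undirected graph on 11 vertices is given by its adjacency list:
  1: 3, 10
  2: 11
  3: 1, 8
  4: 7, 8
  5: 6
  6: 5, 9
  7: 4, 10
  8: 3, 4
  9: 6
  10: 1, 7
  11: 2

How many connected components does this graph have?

Starting from 2 we can reach 2, 11. That is one component of size 2.
Starting from 5 we can reach 5, 6, 9. That is one component of size 3.
Starting from 1 we can reach 1, 3, 4, 7, 8, 10. That is one component of size 6.
Total: 3 components.

3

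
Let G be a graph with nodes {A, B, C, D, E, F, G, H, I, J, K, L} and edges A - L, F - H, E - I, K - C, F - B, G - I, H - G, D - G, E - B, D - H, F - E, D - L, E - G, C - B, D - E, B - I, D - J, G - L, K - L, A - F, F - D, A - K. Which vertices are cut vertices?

Removing D increases the component count from 1 to 2, so D is a cut vertex.
By contrast removing L leaves 1 component; it is not a cut vertex. No other vertex is a cut vertex either.

D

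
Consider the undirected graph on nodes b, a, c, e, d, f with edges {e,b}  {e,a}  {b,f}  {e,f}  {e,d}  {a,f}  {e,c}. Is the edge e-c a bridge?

Removing e-c leaves no path between e and c: the component count goes from 1 to 2. So it is a bridge.

Yes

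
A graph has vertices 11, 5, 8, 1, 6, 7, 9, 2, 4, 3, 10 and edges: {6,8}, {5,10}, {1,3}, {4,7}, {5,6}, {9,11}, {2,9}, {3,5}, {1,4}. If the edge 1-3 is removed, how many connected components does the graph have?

Before removal there are 2 components.
1-3 is a bridge — removing it separates 1's side from 3's side.
After removal: 3 components.

3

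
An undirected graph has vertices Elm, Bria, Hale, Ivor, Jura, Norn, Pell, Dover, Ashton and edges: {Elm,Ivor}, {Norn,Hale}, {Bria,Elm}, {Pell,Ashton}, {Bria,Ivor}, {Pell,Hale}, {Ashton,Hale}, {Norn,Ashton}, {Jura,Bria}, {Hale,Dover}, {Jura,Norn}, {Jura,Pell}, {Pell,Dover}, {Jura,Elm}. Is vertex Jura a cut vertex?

Deleting Jura raises the number of components from 1 to 2, so Jura is a cut vertex.

Yes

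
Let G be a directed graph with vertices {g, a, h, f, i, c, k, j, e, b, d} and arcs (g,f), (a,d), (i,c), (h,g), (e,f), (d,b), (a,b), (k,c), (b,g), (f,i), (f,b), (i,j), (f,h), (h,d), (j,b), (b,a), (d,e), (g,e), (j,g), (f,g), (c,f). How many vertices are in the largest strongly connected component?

10

{a, b, c, d, e, f, g, h, i, j} are all mutually reachable — one SCC of size 10.
{k} is an SCC by itself.
The largest has 10 vertices.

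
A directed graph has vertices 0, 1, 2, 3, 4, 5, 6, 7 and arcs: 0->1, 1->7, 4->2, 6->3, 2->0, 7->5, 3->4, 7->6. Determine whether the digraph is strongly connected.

No

There is no directed path from 5 to 3, so the graph is not strongly connected.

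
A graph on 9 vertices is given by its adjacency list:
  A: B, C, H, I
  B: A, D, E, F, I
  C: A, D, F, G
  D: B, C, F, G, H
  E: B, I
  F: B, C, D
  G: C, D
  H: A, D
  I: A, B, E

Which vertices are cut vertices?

none

Removing G, for instance, still leaves 1 component. No single vertex removal increases the component count — the graph has no articulation points.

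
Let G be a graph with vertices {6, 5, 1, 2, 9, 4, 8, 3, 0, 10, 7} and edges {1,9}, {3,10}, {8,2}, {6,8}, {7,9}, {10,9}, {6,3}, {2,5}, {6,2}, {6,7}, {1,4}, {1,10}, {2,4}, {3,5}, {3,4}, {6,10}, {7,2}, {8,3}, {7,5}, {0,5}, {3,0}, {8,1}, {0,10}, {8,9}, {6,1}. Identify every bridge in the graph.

none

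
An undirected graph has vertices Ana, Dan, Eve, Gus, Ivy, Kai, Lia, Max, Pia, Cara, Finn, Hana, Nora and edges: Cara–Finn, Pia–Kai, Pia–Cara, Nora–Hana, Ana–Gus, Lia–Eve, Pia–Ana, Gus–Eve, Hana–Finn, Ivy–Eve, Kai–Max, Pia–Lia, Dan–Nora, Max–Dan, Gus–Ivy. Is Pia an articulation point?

Deleting Pia raises the number of components from 1 to 2, so Pia is a cut vertex.

Yes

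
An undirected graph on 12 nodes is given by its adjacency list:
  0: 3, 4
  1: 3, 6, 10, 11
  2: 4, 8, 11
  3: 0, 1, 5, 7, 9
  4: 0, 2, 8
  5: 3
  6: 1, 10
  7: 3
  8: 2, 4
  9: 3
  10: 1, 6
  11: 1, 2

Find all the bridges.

The edges on the cycle 4-2-8-4 are not bridges since each lies on that cycle.
But removing 5-3 disconnects 5 from 3; removing 7-3 disconnects 7 from 3; removing 9-3 disconnects 9 from 3 — these are bridges.

3-5, 3-7, 3-9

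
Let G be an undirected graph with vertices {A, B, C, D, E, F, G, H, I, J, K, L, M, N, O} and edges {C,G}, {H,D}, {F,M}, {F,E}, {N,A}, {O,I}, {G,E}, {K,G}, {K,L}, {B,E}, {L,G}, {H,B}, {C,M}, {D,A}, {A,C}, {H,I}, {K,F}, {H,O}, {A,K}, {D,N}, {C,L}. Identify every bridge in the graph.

none

The edges on the cycle H-O-I-H are not bridges since each lies on that cycle.
Every edge lies on some cycle, so there are no bridges.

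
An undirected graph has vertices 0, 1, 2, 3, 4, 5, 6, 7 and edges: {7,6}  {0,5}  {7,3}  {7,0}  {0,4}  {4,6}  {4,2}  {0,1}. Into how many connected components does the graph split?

1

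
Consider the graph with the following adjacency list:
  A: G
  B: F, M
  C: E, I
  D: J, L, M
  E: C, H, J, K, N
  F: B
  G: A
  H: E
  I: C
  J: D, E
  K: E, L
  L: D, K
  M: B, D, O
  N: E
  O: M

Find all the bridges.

The edges on the cycle K-E-J-D-L-K are not bridges since each lies on that cycle.
But removing E-N disconnects E from N; removing E-H disconnects E from H; removing M-B disconnects M from B; removing D-M disconnects D from M — these are bridges.
In total 9 edges are bridges.

A-G, B-F, B-M, C-E, C-I, D-M, E-H, E-N, M-O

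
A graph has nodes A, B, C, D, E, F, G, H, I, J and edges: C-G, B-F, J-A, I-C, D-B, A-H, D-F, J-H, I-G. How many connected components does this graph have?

4

E is isolated — a component by itself.
Starting from A we can reach A, H, J. That is one component of size 3.
Starting from B we can reach B, D, F. That is one component of size 3.
Starting from C we can reach C, G, I. That is one component of size 3.
Total: 4 components.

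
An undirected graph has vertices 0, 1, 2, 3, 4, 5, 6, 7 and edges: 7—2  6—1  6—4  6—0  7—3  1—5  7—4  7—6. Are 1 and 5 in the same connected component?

From 1 we can reach 0, 1, 2, 3, 4, 5, 6, 7, which includes 5.

Yes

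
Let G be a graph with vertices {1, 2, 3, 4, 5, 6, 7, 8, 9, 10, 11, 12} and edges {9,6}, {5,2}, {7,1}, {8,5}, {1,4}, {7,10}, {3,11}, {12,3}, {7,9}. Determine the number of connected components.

3

Starting from 3 we can reach 3, 11, 12. That is one component of size 3.
Starting from 2 we can reach 2, 5, 8. That is one component of size 3.
Starting from 1 we can reach 1, 4, 6, 7, 9, 10. That is one component of size 6.
Total: 3 components.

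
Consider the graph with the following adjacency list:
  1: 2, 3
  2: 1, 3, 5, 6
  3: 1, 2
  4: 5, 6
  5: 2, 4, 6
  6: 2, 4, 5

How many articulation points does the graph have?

1

Removing 2 increases the component count from 1 to 2, so 2 is a cut vertex.
By contrast removing 1 leaves 1 component; it is not a cut vertex. No other vertex is a cut vertex either.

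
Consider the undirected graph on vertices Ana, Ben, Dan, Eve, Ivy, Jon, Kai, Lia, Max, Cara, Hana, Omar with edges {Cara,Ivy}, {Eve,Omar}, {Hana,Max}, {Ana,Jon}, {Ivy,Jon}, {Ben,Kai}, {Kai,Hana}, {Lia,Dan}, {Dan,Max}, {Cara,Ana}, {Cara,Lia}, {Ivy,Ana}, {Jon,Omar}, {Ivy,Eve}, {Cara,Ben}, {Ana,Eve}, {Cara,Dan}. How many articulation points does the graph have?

Removing Cara increases the component count from 1 to 2, so Cara is a cut vertex.
By contrast removing Omar leaves 1 component; it is not a cut vertex. No other vertex is a cut vertex either.

1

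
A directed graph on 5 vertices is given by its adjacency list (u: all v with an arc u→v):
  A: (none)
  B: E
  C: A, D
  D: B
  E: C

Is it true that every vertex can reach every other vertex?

No

There is no directed path from A to C, so the graph is not strongly connected.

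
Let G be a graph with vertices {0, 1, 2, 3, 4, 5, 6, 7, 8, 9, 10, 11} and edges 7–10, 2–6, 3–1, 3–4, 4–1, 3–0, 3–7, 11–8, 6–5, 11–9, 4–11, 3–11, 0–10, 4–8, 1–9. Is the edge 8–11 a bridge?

No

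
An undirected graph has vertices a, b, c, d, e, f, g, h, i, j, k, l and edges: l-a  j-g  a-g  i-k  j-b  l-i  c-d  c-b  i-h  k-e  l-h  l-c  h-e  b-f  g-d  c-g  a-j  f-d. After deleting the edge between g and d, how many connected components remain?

1

g and d are still connected via g-c-d, so the component count stays at 1.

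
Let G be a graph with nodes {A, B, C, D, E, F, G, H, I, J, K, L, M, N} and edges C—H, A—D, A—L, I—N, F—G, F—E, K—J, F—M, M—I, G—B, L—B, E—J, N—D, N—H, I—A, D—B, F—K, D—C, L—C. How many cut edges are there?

0

The edges on the cycle I-A-D-N-I are not bridges since each lies on that cycle.
Every edge lies on some cycle, so there are no bridges.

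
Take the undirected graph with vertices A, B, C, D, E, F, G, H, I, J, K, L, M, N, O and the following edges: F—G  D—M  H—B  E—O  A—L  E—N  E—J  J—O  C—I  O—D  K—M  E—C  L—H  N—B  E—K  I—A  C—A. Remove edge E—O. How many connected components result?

2

E and O are still connected via E-J-O, so the component count stays at 2.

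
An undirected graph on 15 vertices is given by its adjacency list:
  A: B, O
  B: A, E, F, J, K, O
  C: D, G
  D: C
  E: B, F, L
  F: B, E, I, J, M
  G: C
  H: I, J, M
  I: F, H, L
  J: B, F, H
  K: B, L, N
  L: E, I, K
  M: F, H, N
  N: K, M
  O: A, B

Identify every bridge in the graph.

C-D, C-G

The edges on the cycle B-O-A-B are not bridges since each lies on that cycle.
But removing C-G disconnects C from G; removing D-C disconnects D from C — these are bridges.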